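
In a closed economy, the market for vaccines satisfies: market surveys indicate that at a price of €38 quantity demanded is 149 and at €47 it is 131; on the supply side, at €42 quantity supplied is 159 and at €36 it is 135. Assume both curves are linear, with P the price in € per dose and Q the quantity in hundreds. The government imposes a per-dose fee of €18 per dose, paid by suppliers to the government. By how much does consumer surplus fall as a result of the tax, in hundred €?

Demand slope: (131 − 149)/(47 − 38) = -2, so Qd = 225 − 2P.
Supply slope: (135 − 159)/(36 − 42) = 4, so Qs = 4P − 9.
Before the tax: set 225 − 2P = 4P − 9 → P* = €39, Q* = 147.
With the tax collected from suppliers, supply shifts: Qs = 4(P − 18) − 9.
Solving gives Q = 123 with consumers paying €51 and suppliers receiving €33 (the €18 wedge).
ΔCS is the trapezoid between Q = 123 and Q = 147 of height €12: ½ · (147 + 123) · 12 = €1620.

Consumer surplus falls by €1620 hundred.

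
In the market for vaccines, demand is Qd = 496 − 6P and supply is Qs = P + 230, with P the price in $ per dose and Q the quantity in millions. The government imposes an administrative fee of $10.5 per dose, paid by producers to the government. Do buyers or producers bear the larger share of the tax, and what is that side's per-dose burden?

Producers bear the larger share: $9 per dose.

Without the tax, 496 − 6P = P + 230 gives 7P = 266, so P* = $38 and Q* = 268.
With the tax collected from producers, supply shifts: Qs = (P − 10.5) + 230.
New equilibrium: buyers pay $39.5, producers receive $29, Q = 259. (Wedge: Pb − Ps = 10.5.)
Per-dose burden: buyers $1.5, producers $9.
Producers take the larger share because supply is less price-elastic here (demand slope 6 vs supply slope 1).
The less price-elastic side of the market bears the larger share of a per-unit tax.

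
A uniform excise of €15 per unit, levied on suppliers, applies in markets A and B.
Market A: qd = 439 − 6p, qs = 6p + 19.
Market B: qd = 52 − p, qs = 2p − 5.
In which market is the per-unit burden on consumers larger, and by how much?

Market A: pre-tax p* = €35, q* = 229; post-tax q = 184; per-unit burden on consumers = €7.5.
Market B: pre-tax p* = €19, q* = 33; post-tax q = 23; per-unit burden on consumers = €10.
Difference: €7.5 vs €10 → market B is larger by €2.5.

Market B, by €2.5.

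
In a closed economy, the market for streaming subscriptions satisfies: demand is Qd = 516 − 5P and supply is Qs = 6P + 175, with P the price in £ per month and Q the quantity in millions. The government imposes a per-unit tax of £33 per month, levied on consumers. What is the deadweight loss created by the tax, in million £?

Deadweight loss = £1485 million.

Without the tax, 516 − 5P = 6P + 175 gives 11P = 341, so P* = £31 and Q* = 361.
With the tax collected from consumers, demand (in seller-price terms) shifts: Qd = 516 − 5(P + 33).
New equilibrium: consumers pay £49, producers receive £16, Q = 271. (Wedge: Pb − Ps = 33.)
Quantity falls by |ΔQ| = |361 − 271| = 90.
DWL = ½ · t · |ΔQ| = ½ · 33 · 90 = £1485.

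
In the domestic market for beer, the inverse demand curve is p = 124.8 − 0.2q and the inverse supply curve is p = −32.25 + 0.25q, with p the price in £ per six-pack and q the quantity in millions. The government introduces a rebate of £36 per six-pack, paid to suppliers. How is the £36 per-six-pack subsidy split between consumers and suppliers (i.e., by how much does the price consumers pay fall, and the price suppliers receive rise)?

Inverting to q(p) form: qd = 624 − 5p; qs = 4p + 129.
Without the subsidy, 624 − 5p = 4p + 129 gives 9p = 495, so p* = £55 and q* = 349.
With a per-unit subsidy paid to suppliers, each receives p + 36 per unit sold, so supply becomes qs = 4(p + 36) + 129.
New equilibrium: consumers pay £39, suppliers receive £75, q = 429. (Wedge: pb − ps = −36.)
Gain to consumers: £16; to suppliers: £20. (They sum to £36.)

Consumers gain £16 per six-pack; suppliers gain £20 per six-pack.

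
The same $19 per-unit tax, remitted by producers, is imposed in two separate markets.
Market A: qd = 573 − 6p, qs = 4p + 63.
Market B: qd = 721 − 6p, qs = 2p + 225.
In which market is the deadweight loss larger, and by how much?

Market A, by $162.45.

Market A: pre-tax p* = $51, q* = 267; post-tax q = 221.4; deadweight loss = $433.2.
Market B: pre-tax p* = $62, q* = 349; post-tax q = 320.5; deadweight loss = $270.75.
Difference: $433.2 vs $270.75 → market A is larger by $162.45.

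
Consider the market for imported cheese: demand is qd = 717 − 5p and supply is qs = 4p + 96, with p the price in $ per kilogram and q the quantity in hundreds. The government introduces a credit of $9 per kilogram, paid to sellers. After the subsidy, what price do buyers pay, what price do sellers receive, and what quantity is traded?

Without the subsidy, 717 − 5p = 4p + 96 gives 9p = 621, so p* = $69 and q* = 372.
With a per-unit subsidy paid to sellers, each receives p + 9 per unit sold, so supply becomes qs = 4(p + 9) + 96.
New equilibrium: buyers pay $65, sellers receive $74, q = 392. (Wedge: pb − ps = −9.)

Buyers pay $65; sellers receive $74; quantity = 392.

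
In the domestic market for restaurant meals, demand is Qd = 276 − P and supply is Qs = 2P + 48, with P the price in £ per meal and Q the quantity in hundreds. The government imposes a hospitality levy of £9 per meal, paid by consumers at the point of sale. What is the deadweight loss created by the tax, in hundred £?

Deadweight loss = £27 hundred.

Without the tax, 276 − P = 2P + 48 gives 3P = 228, so P* = £76 and Q* = 200.
With the tax collected from consumers, demand (in seller-price terms) shifts: Qd = 276 − (P + 9).
New equilibrium: consumers pay £82, producers receive £73, Q = 194. (Wedge: Pb − Ps = 9.)
Quantity falls by |ΔQ| = |200 − 194| = 6.
DWL = ½ · t · |ΔQ| = ½ · 9 · 6 = £27.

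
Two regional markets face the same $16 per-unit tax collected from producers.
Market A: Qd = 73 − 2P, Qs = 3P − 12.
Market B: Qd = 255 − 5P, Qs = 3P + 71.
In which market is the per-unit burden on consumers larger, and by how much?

Market A, by $3.6.

Market A: pre-tax P* = $17, Q* = 39; post-tax Q = 19.8; per-unit burden on consumers = $9.6.
Market B: pre-tax P* = $23, Q* = 140; post-tax Q = 110; per-unit burden on consumers = $6.
Difference: $9.6 vs $6 → market A is larger by $3.6.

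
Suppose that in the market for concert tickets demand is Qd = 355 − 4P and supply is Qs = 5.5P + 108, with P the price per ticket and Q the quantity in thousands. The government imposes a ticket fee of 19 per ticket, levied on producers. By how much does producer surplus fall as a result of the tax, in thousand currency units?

Before the tax: set 355 − 4P = 5.5P + 108 → P* = 26, Q* = 251.
With the tax collected from producers, supply shifts: Qs = 5.5(P − 19) + 108.
New equilibrium: buyers pay 37, producers receive 18, Q = 207. (Wedge: Pb − Ps = 19.)
ΔPS is the trapezoid between Q = 207 and Q = 251 of height 8: ½ · (251 + 207) · 8 = 1832.

Producer surplus falls by 1832 thousand.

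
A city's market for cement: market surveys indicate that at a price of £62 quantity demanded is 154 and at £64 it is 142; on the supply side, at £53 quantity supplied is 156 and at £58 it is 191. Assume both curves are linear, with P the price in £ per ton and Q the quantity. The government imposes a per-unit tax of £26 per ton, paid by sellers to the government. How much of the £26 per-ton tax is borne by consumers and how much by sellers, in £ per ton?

Consumers bear £14 per ton; sellers bear £12 per ton.

Demand slope: (142 − 154)/(64 − 62) = -6, so Qd = 526 − 6P.
Supply slope: (191 − 156)/(58 − 53) = 7, so Qs = 7P − 215.
Without the tax, 526 − 6P = 7P − 215 gives 13P = 741, so P* = £57 and Q* = 184.
With the tax collected from sellers, supply shifts: Qs = 7(P − 26) − 215.
New equilibrium: consumers pay £71, sellers receive £45, Q = 100. (Wedge: Pb − Ps = 26.)
Burden on consumers: £14; on sellers: £12. (They sum to £26.)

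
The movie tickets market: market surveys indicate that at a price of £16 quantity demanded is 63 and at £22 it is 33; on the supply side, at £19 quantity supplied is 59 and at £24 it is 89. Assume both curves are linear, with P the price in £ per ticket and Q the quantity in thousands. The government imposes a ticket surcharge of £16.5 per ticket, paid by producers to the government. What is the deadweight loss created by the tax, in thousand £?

Demand slope: (33 − 63)/(22 − 16) = -5, so Qd = 143 − 5P.
Supply slope: (89 − 59)/(24 − 19) = 6, so Qs = 6P − 55.
Without the tax, 143 − 5P = 6P − 55 gives 11P = 198, so P* = £18 and Q* = 53.
With the tax collected from producers, supply shifts: Qs = 6(P − 16.5) − 55.
Solving gives Q = 8 with consumers paying £27 and producers receiving £10.5 (the £16.5 wedge).
Quantity falls by |ΔQ| = |53 − 8| = 45.
DWL = ½ · t · |ΔQ| = ½ · 16.5 · 45 = £371.25.

Deadweight loss = £371.25 thousand.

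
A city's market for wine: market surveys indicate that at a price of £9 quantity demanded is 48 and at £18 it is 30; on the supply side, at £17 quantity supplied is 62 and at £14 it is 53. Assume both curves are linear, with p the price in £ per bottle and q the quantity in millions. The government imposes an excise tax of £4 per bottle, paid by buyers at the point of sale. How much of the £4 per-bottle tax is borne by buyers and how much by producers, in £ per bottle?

Demand slope: (30 − 48)/(18 − 9) = -2, so qd = 66 − 2p.
Supply slope: (53 − 62)/(14 − 17) = 3, so qs = 3p + 11.
Before the tax: set 66 − 2p = 3p + 11 → p* = £11, q* = 44.
With the tax collected from buyers, demand (in seller-price terms) shifts: qd = 66 − 2(p + 4).
Solving gives q = 39.2 with buyers paying £13.4 and producers receiving £9.4 (the £4 wedge).
Burden on buyers: £2.4; on producers: £1.6. (They sum to £4.)
The less price-elastic side of the market bears the larger share of a per-unit tax.

Buyers bear £2.4 per bottle; producers bear £1.6 per bottle.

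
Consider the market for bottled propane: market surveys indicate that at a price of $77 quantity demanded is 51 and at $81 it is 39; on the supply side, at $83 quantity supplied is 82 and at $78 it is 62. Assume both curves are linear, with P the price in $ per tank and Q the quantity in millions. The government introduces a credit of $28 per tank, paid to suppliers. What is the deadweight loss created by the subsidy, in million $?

Deadweight loss = $672 million.

Demand slope: (39 − 51)/(81 − 77) = -3, so Qd = 282 − 3P.
Supply slope: (62 − 82)/(78 − 83) = 4, so Qs = 4P − 250.
Without the subsidy, 282 − 3P = 4P − 250 gives 7P = 532, so P* = $76 and Q* = 54.
With a per-unit subsidy paid to suppliers, each receives P + 28 per unit sold, so supply becomes Qs = 4(P + 28) − 250.
New equilibrium: buyers pay $60, suppliers receive $88, Q = 102. (Wedge: Pb − Ps = −28.)
Quantity rises by |ΔQ| = |54 − 102| = 48.
DWL = ½ · t · |ΔQ| = ½ · 28 · 48 = $672.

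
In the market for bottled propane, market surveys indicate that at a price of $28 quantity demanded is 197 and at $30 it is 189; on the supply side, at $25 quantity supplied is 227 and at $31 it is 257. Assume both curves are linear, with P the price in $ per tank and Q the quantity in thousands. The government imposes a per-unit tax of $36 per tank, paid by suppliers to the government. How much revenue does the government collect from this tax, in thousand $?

Demand slope: (189 − 197)/(30 − 28) = -4, so Qd = 309 − 4P.
Supply slope: (257 − 227)/(31 − 25) = 5, so Qs = 5P + 102.
Before the tax: set 309 − 4P = 5P + 102 → P* = $23, Q* = 217.
With the tax collected from suppliers, supply shifts: Qs = 5(P − 36) + 102.
Solving gives Q = 137 with buyers paying $43 and suppliers receiving $7 (the $36 wedge).
Revenue = t · Q = 36 · 137 = $4932.

Tax revenue = $4932 thousand.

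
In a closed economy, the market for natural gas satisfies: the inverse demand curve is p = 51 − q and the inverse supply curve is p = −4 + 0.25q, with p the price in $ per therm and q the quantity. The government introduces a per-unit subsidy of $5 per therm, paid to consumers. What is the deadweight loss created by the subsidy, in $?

Inverting to q(p) form: qd = 51 − p; qs = 4p + 16.
Before the subsidy: set 51 − p = 4p + 16 → p* = $7, q* = 44.
With a per-unit subsidy paid to consumers, each effectively pays p − 5, so demand becomes qd = 51 − (p − 5).
New equilibrium: consumers pay $3, suppliers receive $8, q = 48. (Wedge: pb − ps = −5.)
Quantity rises by |ΔQ| = |44 − 48| = 4.
DWL = ½ · t · |ΔQ| = ½ · 5 · 4 = $10.

Deadweight loss = $10.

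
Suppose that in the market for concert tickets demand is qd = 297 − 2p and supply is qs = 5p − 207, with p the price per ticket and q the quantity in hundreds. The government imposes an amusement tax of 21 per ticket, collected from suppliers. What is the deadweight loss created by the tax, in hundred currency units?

Deadweight loss = 315 hundred.

Without the tax, 297 − 2p = 5p − 207 gives 7p = 504, so p* = 72 and q* = 153.
With the tax collected from suppliers, supply shifts: qs = 5(p − 21) − 207.
Solving gives q = 123 with buyers paying 87 and suppliers receiving 66 (the 21 wedge).
Quantity falls by |ΔQ| = |153 − 123| = 30.
DWL = ½ · t · |ΔQ| = ½ · 21 · 30 = 315.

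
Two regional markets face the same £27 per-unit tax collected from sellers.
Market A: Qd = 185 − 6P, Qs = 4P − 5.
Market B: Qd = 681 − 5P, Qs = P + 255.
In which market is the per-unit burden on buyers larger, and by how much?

Market A: pre-tax P* = £19, Q* = 71; post-tax Q = 6.2; per-unit burden on buyers = £10.8.
Market B: pre-tax P* = £71, Q* = 326; post-tax Q = 303.5; per-unit burden on buyers = £4.5.
Difference: £10.8 vs £4.5 → market A is larger by £6.3.

Market A, by £6.3.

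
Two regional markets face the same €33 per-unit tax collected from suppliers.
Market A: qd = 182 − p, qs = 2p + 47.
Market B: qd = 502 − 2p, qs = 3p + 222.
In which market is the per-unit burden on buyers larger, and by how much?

Market A, by €2.2.

Market A: pre-tax p* = €45, q* = 137; post-tax q = 115; per-unit burden on buyers = €22.
Market B: pre-tax p* = €56, q* = 390; post-tax q = 350.4; per-unit burden on buyers = €19.8.
Difference: €22 vs €19.8 → market A is larger by €2.2.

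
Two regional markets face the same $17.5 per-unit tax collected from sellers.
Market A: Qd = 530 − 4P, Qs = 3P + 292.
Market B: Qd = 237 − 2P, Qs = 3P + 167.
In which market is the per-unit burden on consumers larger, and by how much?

Market A: pre-tax P* = $34, Q* = 394; post-tax Q = 364; per-unit burden on consumers = $7.5.
Market B: pre-tax P* = $14, Q* = 209; post-tax Q = 188; per-unit burden on consumers = $10.5.
Difference: $7.5 vs $10.5 → market B is larger by $3.

Market B, by $3.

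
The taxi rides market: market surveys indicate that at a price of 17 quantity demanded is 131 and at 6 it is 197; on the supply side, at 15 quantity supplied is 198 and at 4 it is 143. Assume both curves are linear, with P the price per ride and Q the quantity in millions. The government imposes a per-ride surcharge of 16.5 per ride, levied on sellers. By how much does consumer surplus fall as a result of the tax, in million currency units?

Demand slope: (197 − 131)/(6 − 17) = -6, so Qd = 233 − 6P.
Supply slope: (143 − 198)/(4 − 15) = 5, so Qs = 5P + 123.
Before the tax: set 233 − 6P = 5P + 123 → P* = 10, Q* = 173.
With the tax collected from sellers, supply shifts: Qs = 5(P − 16.5) + 123.
Solving gives Q = 128 with consumers paying 17.5 and sellers receiving 1 (the 16.5 wedge).
ΔCS is the trapezoid between Q = 128 and Q = 173 of height 7.5: ½ · (173 + 128) · 7.5 = 1128.75.

Consumer surplus falls by 1128.75 million.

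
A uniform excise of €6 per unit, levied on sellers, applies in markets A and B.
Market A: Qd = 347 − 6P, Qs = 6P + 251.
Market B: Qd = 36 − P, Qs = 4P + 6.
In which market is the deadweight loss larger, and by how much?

Market A, by €39.6.

Market A: pre-tax P* = €8, Q* = 299; post-tax Q = 281; deadweight loss = €54.
Market B: pre-tax P* = €6, Q* = 30; post-tax Q = 25.2; deadweight loss = €14.4.
Difference: €54 vs €14.4 → market A is larger by €39.6.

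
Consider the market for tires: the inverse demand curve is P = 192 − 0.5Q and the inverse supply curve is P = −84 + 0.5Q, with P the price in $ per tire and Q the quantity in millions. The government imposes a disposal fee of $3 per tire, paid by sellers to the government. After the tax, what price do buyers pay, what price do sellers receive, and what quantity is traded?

Buyers pay $55.5; sellers receive $52.5; quantity = 273.

Inverting to Q(P) form: Qd = 384 − 2P; Qs = 2P + 168.
Without the tax, 384 − 2P = 2P + 168 gives 4P = 216, so P* = $54 and Q* = 276.
With the tax collected from sellers, supply shifts: Qs = 2(P − 3) + 168.
New equilibrium: buyers pay $55.5, sellers receive $52.5, Q = 273. (Wedge: Pb − Ps = 3.)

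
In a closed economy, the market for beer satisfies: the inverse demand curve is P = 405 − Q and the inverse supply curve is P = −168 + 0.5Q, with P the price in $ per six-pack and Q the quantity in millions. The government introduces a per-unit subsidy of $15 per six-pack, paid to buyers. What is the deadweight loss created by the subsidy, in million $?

Inverting to Q(P) form: Qd = 405 − P; Qs = 2P + 336.
Without the subsidy, 405 − P = 2P + 336 gives 3P = 69, so P* = $23 and Q* = 382.
With a per-unit subsidy paid to buyers, each effectively pays P − 15, so demand becomes Qd = 405 − (P − 15).
New equilibrium: buyers pay $13, sellers receive $28, Q = 392. (Wedge: Pb − Ps = −15.)
Quantity rises by |ΔQ| = |382 − 392| = 10.
DWL = ½ · t · |ΔQ| = ½ · 15 · 10 = $75.

Deadweight loss = $75 million.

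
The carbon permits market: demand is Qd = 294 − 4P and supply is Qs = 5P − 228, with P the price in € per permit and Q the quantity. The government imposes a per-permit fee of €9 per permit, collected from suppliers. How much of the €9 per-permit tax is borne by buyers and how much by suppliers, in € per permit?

Buyers bear €5 per permit; suppliers bear €4 per permit.

Before the tax: set 294 − 4P = 5P − 228 → P* = €58, Q* = 62.
With the tax collected from suppliers, supply shifts: Qs = 5(P − 9) − 228.
Solving gives Q = 42 with buyers paying €63 and suppliers receiving €54 (the €9 wedge).
Burden on buyers: €5; on suppliers: €4. (They sum to €9.)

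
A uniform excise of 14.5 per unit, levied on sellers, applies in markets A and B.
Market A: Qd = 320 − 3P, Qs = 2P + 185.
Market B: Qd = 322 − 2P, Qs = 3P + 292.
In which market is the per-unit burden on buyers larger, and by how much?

Market B, by 2.9.

Market A: pre-tax P* = 27, Q* = 239; post-tax Q = 221.6; per-unit burden on buyers = 5.8.
Market B: pre-tax P* = 6, Q* = 310; post-tax Q = 292.6; per-unit burden on buyers = 8.7.
Difference: 5.8 vs 8.7 → market B is larger by 2.9.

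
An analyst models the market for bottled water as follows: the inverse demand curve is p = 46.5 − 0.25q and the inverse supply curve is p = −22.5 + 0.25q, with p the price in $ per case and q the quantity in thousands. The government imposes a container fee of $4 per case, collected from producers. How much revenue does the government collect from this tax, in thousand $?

Rewrite in direct form: qd = 186 − 4p and qs = 4p + 90.
Without the tax, 186 − 4p = 4p + 90 gives 8p = 96, so p* = $12 and q* = 138.
With the tax collected from producers, supply shifts: qs = 4(p − 4) + 90.
Solving gives q = 130 with buyers paying $14 and producers receiving $10 (the $4 wedge).
Revenue = t · Q = 4 · 130 = $520.

Tax revenue = $520 thousand.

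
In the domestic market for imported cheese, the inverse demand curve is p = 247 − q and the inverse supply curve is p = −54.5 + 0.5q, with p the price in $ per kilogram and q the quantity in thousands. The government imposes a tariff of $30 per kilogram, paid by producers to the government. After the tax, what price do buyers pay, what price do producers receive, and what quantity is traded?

Rewrite in direct form: qd = 247 − p and qs = 2p + 109.
Before the tax: set 247 − p = 2p + 109 → p* = $46, q* = 201.
With the tax collected from producers, supply shifts: qs = 2(p − 30) + 109.
New equilibrium: buyers pay $66, producers receive $36, q = 181. (Wedge: pb − ps = 30.)
The less price-elastic side of the market bears the larger share of a per-unit tax.

Buyers pay $66; producers receive $36; quantity = 181.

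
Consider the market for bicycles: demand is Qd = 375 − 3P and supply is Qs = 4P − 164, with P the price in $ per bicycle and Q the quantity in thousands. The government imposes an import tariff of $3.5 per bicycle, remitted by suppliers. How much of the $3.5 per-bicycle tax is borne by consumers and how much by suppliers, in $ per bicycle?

Consumers bear $2 per bicycle; suppliers bear $1.5 per bicycle.

Before the tax: set 375 − 3P = 4P − 164 → P* = $77, Q* = 144.
With the tax collected from suppliers, supply shifts: Qs = 4(P − 3.5) − 164.
Solving gives Q = 138 with consumers paying $79 and suppliers receiving $75.5 (the $3.5 wedge).
Burden on consumers: $2; on suppliers: $1.5. (They sum to $3.5.)
The less price-elastic side of the market bears the larger share of a per-unit tax.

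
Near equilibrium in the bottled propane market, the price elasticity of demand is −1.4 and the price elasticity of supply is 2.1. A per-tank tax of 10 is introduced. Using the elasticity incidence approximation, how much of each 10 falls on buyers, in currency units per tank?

Buyers bear ≈ 6 per tank.

Incidence ratio: buyers' share ≈ εs / (εs + |εd|) = 2.1 / (2.1 + 1.4) = 0.6.
So buyers bear ≈ 0.6 × 10 = 6; producers bear 4.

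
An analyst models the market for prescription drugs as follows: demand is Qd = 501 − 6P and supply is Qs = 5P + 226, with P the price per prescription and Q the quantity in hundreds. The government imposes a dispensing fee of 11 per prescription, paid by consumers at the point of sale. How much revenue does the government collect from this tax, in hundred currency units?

Tax revenue = 3531 hundred.

Before the tax: set 501 − 6P = 5P + 226 → P* = 25, Q* = 351.
With the tax collected from consumers, demand (in seller-price terms) shifts: Qd = 501 − 6(P + 11).
New equilibrium: consumers pay 30, suppliers receive 19, Q = 321. (Wedge: Pb − Ps = 11.)
Revenue = t · Q = 11 · 321 = 3531.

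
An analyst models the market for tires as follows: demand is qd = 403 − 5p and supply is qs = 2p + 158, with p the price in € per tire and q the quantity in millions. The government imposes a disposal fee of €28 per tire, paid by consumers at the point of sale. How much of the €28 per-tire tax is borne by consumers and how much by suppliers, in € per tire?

Consumers bear €8 per tire; suppliers bear €20 per tire.

Without the tax, 403 − 5p = 2p + 158 gives 7p = 245, so p* = €35 and q* = 228.
With the tax collected from consumers, demand (in seller-price terms) shifts: qd = 403 − 5(p + 28).
New equilibrium: consumers pay €43, suppliers receive €15, q = 188. (Wedge: pb − ps = 28.)
Burden on consumers: €8; on suppliers: €20. (They sum to €28.)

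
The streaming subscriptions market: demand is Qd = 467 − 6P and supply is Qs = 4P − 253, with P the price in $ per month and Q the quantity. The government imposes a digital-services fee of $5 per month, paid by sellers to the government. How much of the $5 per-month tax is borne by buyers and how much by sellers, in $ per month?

Buyers bear $2 per month; sellers bear $3 per month.

Before the tax: set 467 − 6P = 4P − 253 → P* = $72, Q* = 35.
With the tax collected from sellers, supply shifts: Qs = 4(P − 5) − 253.
Solving gives Q = 23 with buyers paying $74 and sellers receiving $69 (the $5 wedge).
Burden on buyers: $2; on sellers: $3. (They sum to $5.)
The less price-elastic side of the market bears the larger share of a per-unit tax.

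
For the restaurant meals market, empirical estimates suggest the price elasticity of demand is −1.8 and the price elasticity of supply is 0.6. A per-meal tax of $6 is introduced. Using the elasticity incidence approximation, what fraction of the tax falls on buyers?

Incidence ratio: buyers' share ≈ εs / (εs + |εd|) = 0.6 / (0.6 + 1.8) = 0.25.
Supply is the less elastic side, so buyers bear the smaller share.

Buyers' share ≈ 0.25.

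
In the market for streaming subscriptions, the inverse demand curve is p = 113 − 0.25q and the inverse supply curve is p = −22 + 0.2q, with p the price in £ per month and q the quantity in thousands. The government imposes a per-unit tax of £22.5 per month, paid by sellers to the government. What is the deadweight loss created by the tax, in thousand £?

Deadweight loss = £562.5 thousand.

Inverting to q(p) form: qd = 452 − 4p; qs = 5p + 110.
Before the tax: set 452 − 4p = 5p + 110 → p* = £38, q* = 300.
With the tax collected from sellers, supply shifts: qs = 5(p − 22.5) + 110.
New equilibrium: consumers pay £50.5, sellers receive £28, q = 250. (Wedge: pb − ps = 22.5.)
Quantity falls by |ΔQ| = |300 − 250| = 50.
DWL = ½ · t · |ΔQ| = ½ · 22.5 · 50 = £562.5.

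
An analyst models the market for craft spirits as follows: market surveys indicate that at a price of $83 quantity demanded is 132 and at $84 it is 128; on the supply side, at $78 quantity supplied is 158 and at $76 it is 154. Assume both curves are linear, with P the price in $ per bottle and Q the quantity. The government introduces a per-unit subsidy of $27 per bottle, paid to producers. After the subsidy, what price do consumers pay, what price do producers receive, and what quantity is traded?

Consumers pay $68; producers receive $95; quantity = 192.

Demand slope: (128 − 132)/(84 − 83) = -4, so Qd = 464 − 4P.
Supply slope: (154 − 158)/(76 − 78) = 2, so Qs = 2P + 2.
Without the subsidy, 464 − 4P = 2P + 2 gives 6P = 462, so P* = $77 and Q* = 156.
With a per-unit subsidy paid to producers, each receives P + 27 per unit sold, so supply becomes Qs = 2(P + 27) + 2.
New equilibrium: consumers pay $68, producers receive $95, Q = 192. (Wedge: Pb − Ps = −27.)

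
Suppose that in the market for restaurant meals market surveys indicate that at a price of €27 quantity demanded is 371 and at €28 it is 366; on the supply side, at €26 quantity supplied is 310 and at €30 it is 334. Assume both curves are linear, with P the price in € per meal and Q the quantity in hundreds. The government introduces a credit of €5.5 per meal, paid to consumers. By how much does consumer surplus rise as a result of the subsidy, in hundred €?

Demand slope: (366 − 371)/(28 − 27) = -5, so Qd = 506 − 5P.
Supply slope: (334 − 310)/(30 − 26) = 6, so Qs = 6P + 154.
Before the subsidy: set 506 − 5P = 6P + 154 → P* = €32, Q* = 346.
With a per-unit subsidy paid to consumers, each effectively pays P − 5.5, so demand becomes Qd = 506 − 5(P − 5.5).
New equilibrium: consumers pay €29, producers receive €34.5, Q = 361. (Wedge: Pb − Ps = −5.5.)
ΔCS is the trapezoid between Q = 361 and Q = 346 of height €3: ½ · (346 + 361) · 3 = €1060.5.

Consumer surplus rises by €1060.5 hundred.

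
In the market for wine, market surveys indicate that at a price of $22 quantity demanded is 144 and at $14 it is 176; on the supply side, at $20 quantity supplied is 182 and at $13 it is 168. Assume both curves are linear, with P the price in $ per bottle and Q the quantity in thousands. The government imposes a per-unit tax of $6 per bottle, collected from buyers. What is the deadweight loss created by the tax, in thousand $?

Demand slope: (176 − 144)/(14 − 22) = -4, so Qd = 232 − 4P.
Supply slope: (168 − 182)/(13 − 20) = 2, so Qs = 2P + 142.
Without the tax, 232 − 4P = 2P + 142 gives 6P = 90, so P* = $15 and Q* = 172.
With the tax collected from buyers, demand (in seller-price terms) shifts: Qd = 232 − 4(P + 6).
Solving gives Q = 164 with buyers paying $17 and producers receiving $11 (the $6 wedge).
Quantity falls by |ΔQ| = |172 − 164| = 8.
DWL = ½ · t · |ΔQ| = ½ · 6 · 8 = $24.

Deadweight loss = $24 thousand.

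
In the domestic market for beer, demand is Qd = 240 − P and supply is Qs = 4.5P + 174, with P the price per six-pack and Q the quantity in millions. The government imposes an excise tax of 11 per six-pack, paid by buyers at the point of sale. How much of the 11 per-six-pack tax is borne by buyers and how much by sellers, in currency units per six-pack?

Buyers bear 9 per six-pack; sellers bear 2 per six-pack.

Without the tax, 240 − P = 4.5P + 174 gives 5.5P = 66, so P* = 12 and Q* = 228.
With the tax collected from buyers, demand (in seller-price terms) shifts: Qd = 240 − (P + 11).
Solving gives Q = 219 with buyers paying 21 and sellers receiving 10 (the 11 wedge).
Burden on buyers: 9; on sellers: 2. (They sum to 11.)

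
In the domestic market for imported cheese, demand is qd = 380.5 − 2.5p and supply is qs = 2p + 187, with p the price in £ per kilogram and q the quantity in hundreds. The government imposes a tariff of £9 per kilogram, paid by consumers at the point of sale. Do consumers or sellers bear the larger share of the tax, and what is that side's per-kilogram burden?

Sellers bear the larger share: £5 per kilogram.

Without the tax, 380.5 − 2.5p = 2p + 187 gives 4.5p = 193.5, so p* = £43 and q* = 273.
With the tax collected from consumers, demand (in seller-price terms) shifts: qd = 380.5 − 2.5(p + 9).
New equilibrium: consumers pay £47, sellers receive £38, q = 263. (Wedge: pb − ps = 9.)
Per-kilogram burden: consumers £4, sellers £5.
Sellers take the larger share because supply is less price-elastic here (demand slope 2.5 vs supply slope 2).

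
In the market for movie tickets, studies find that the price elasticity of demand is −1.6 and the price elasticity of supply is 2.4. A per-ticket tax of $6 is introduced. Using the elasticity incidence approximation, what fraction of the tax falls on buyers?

Buyers' share ≈ 0.6.

Incidence ratio: buyers' share ≈ εs / (εs + |εd|) = 2.4 / (2.4 + 1.6) = 0.6.
Supply is the more elastic side, so buyers bear the larger share.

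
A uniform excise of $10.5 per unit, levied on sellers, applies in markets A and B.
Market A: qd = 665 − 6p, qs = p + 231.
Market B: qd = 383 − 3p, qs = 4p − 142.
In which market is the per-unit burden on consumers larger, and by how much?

Market A: pre-tax p* = $62, q* = 293; post-tax q = 284; per-unit burden on consumers = $1.5.
Market B: pre-tax p* = $75, q* = 158; post-tax q = 140; per-unit burden on consumers = $6.
Difference: $1.5 vs $6 → market B is larger by $4.5.

Market B, by $4.5.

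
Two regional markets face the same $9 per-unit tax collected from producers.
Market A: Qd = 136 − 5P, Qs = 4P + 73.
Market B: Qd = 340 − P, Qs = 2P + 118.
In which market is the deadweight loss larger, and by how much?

Market A, by $63.

Market A: pre-tax P* = $7, Q* = 101; post-tax Q = 81; deadweight loss = $90.
Market B: pre-tax P* = $74, Q* = 266; post-tax Q = 260; deadweight loss = $27.
Difference: $90 vs $27 → market A is larger by $63.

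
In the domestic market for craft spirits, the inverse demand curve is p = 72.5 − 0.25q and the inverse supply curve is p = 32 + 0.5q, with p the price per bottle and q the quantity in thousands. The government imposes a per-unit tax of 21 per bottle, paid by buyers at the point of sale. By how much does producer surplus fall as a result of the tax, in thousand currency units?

Inverting to q(p) form: qd = 290 − 4p; qs = 2p − 64.
Before the tax: set 290 − 4p = 2p − 64 → p* = 59, q* = 54.
With the tax collected from buyers, demand (in seller-price terms) shifts: qd = 290 − 4(p + 21).
New equilibrium: buyers pay 66, sellers receive 45, q = 26. (Wedge: pb − ps = 21.)
ΔPS is the trapezoid between Q = 26 and Q = 54 of height 14: ½ · (54 + 26) · 14 = 560.

Producer surplus falls by 560 thousand.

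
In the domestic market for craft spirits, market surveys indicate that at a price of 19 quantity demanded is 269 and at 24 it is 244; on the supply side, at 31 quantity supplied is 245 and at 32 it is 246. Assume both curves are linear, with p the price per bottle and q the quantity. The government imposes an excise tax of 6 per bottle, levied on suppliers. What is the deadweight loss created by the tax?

Demand slope: (244 − 269)/(24 − 19) = -5, so qd = 364 − 5p.
Supply slope: (246 − 245)/(32 − 31) = 1, so qs = p + 214.
Without the tax, 364 − 5p = p + 214 gives 6p = 150, so p* = 25 and q* = 239.
With the tax collected from suppliers, supply shifts: qs = (p − 6) + 214.
Solving gives q = 234 with consumers paying 26 and suppliers receiving 20 (the 6 wedge).
Quantity falls by |ΔQ| = |239 − 234| = 5.
DWL = ½ · t · |ΔQ| = ½ · 6 · 5 = 15.

Deadweight loss = 15.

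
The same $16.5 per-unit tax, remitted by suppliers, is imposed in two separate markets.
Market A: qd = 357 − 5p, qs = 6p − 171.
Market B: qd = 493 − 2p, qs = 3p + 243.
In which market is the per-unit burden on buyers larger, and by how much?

Market A: pre-tax p* = $48, q* = 117; post-tax q = 72; per-unit burden on buyers = $9.
Market B: pre-tax p* = $50, q* = 393; post-tax q = 373.2; per-unit burden on buyers = $9.9.
Difference: $9 vs $9.9 → market B is larger by $0.9.

Market B, by $0.9.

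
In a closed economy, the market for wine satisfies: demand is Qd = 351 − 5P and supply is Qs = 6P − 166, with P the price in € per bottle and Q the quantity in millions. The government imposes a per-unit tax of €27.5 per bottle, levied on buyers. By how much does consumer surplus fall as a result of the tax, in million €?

Consumer surplus falls by €1177.5 million.

Without the tax, 351 − 5P = 6P − 166 gives 11P = 517, so P* = €47 and Q* = 116.
With the tax collected from buyers, demand (in seller-price terms) shifts: Qd = 351 − 5(P + 27.5).
New equilibrium: buyers pay €62, producers receive €34.5, Q = 41. (Wedge: Pb − Ps = 27.5.)
ΔCS is the trapezoid between Q = 41 and Q = 116 of height €15: ½ · (116 + 41) · 15 = €1177.5.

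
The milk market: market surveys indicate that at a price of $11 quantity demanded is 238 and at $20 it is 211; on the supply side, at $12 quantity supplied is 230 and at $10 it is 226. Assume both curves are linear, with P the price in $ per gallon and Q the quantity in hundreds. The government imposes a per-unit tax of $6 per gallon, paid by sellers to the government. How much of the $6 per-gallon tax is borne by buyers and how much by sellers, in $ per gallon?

Demand slope: (211 − 238)/(20 − 11) = -3, so Qd = 271 − 3P.
Supply slope: (226 − 230)/(10 − 12) = 2, so Qs = 2P + 206.
Without the tax, 271 − 3P = 2P + 206 gives 5P = 65, so P* = $13 and Q* = 232.
With the tax collected from sellers, supply shifts: Qs = 2(P − 6) + 206.
Solving gives Q = 224.8 with buyers paying $15.4 and sellers receiving $9.4 (the $6 wedge).
Burden on buyers: $2.4; on sellers: $3.6. (They sum to $6.)

Buyers bear $2.4 per gallon; sellers bear $3.6 per gallon.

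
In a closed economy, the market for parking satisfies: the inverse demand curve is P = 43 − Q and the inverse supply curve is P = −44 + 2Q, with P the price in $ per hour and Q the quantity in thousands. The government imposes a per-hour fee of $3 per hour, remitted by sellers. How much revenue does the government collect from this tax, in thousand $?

Inverting to Q(P) form: Qd = 43 − P; Qs = 0.5P + 22.
Without the tax, 43 − P = 0.5P + 22 gives 1.5P = 21, so P* = $14 and Q* = 29.
With the tax collected from sellers, supply shifts: Qs = 0.5(P − 3) + 22.
New equilibrium: consumers pay $15, sellers receive $12, Q = 28. (Wedge: Pb − Ps = 3.)
Revenue = t · Q = 3 · 28 = $84.

Tax revenue = $84 thousand.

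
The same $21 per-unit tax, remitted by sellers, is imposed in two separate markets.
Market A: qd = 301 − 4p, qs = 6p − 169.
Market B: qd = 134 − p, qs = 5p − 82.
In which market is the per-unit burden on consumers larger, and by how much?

Market A: pre-tax p* = $47, q* = 113; post-tax q = 62.6; per-unit burden on consumers = $12.6.
Market B: pre-tax p* = $36, q* = 98; post-tax q = 80.5; per-unit burden on consumers = $17.5.
Difference: $12.6 vs $17.5 → market B is larger by $4.9.

Market B, by $4.9.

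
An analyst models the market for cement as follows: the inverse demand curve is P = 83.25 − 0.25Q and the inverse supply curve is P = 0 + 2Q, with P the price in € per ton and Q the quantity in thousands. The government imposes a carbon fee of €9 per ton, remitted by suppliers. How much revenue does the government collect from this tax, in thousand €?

Inverting to Q(P) form: Qd = 333 − 4P; Qs = 0.5P.
Before the tax: set 333 − 4P = 0.5P → P* = €74, Q* = 37.
With the tax collected from suppliers, supply shifts: Qs = 0.5(P − 9).
New equilibrium: buyers pay €75, suppliers receive €66, Q = 33. (Wedge: Pb − Ps = 9.)
Revenue = t · Q = 9 · 33 = €297.

Tax revenue = €297 thousand.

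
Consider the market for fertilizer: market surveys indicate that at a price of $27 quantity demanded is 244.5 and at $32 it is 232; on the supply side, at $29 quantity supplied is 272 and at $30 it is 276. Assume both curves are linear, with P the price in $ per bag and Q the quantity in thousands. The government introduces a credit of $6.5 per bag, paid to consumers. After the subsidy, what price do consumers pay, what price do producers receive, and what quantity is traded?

Consumers pay $20; producers receive $26.5; quantity = 262.

Demand slope: (232 − 244.5)/(32 − 27) = -2.5, so Qd = 312 − 2.5P.
Supply slope: (276 − 272)/(30 − 29) = 4, so Qs = 4P + 156.
Without the subsidy, 312 − 2.5P = 4P + 156 gives 6.5P = 156, so P* = $24 and Q* = 252.
With a per-unit subsidy paid to consumers, each effectively pays P − 6.5, so demand becomes Qd = 312 − 2.5(P − 6.5).
New equilibrium: consumers pay $20, producers receive $26.5, Q = 262. (Wedge: Pb − Ps = −6.5.)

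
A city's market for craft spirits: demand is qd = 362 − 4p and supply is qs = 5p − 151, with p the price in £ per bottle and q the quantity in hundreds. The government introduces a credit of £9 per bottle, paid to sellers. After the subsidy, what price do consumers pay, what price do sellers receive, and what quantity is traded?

Without the subsidy, 362 − 4p = 5p − 151 gives 9p = 513, so p* = £57 and q* = 134.
With a per-unit subsidy paid to sellers, each receives p + 9 per unit sold, so supply becomes qs = 5(p + 9) − 151.
New equilibrium: consumers pay £52, sellers receive £61, q = 154. (Wedge: pb − ps = −9.)

Consumers pay £52; sellers receive £61; quantity = 154.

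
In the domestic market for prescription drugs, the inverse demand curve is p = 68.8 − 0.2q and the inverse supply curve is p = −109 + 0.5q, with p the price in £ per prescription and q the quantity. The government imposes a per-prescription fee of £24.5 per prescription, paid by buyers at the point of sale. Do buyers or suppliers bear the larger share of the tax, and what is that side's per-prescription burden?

Suppliers bear the larger share: £17.5 per prescription.

Inverting to q(p) form: qd = 344 − 5p; qs = 2p + 218.
Without the tax, 344 − 5p = 2p + 218 gives 7p = 126, so p* = £18 and q* = 254.
With the tax collected from buyers, demand (in seller-price terms) shifts: qd = 344 − 5(p + 24.5).
Solving gives q = 219 with buyers paying £25 and suppliers receiving £0.5 (the £24.5 wedge).
Per-prescription burden: buyers £7, suppliers £17.5.
Suppliers take the larger share because supply is less price-elastic here (demand slope 5 vs supply slope 2).
The less price-elastic side of the market bears the larger share of a per-unit tax.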